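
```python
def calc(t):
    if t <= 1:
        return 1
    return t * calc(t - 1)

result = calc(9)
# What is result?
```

calc(9) = 9 * 8 * 7 * 6 * 5 * 4 * 3 * 2 * 1 = 362880

Answer: 362880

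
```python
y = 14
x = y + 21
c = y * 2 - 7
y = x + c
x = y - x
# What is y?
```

Trace:
`y = 14` → y = 14
`x = y + 21` → x = 35
`c = y * 2 - 7` → c = 21
`y = x + c` → y = 56
`x = y - x` → x = 21
So y = 56

Answer: 56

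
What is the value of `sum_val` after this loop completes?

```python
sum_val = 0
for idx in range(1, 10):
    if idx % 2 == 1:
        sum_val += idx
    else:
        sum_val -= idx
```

Add odd, subtract even
`sum_val` takes the values: 0 → 1 → -1 → 2 → -2 → 3 → -3 → 4 → -4 → 5

Answer: 5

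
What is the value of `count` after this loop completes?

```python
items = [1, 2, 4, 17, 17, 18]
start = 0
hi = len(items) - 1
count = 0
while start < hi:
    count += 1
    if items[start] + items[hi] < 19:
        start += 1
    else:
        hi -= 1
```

Steps to find pair summing to 19
`count` takes the values: 0 → 1 → 2 → 3 → 4 → 5

Answer: 5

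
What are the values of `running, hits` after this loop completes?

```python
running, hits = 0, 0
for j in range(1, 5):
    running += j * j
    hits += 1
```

Sum of squares and count
`running, hits` takes the values: (0, 0) → (1, 0) → (1, 1) → (5, 1) → (5, 2) → (14, 2) → (14, 3) → (30, 3) → (30, 4)

Answer: 30, 4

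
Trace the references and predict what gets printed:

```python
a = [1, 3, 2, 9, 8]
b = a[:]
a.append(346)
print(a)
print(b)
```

Key concept: slice [:] creates copy.
Step by step:
`a = [1, 3, 2, 9, 8]` → a = [1, 3, 2, 9, 8]
`b = a[:]` → b = [1, 3, 2, 9, 8]
`a.append(346)` → a = [1, 3, 2, 9, 8, 346]
`print(a)` → prints [1, 3, 2, 9, 8, 346]
`print(b)` → prints [1, 3, 2, 9, 8]

Answer:
[1, 3, 2, 9, 8, 346]
[1, 3, 2, 9, 8]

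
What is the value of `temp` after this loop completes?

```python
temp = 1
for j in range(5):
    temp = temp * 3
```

Multiply by 3, 5 times: 1 * 3^5 = 243
`temp` takes the values: 1 → 3 → 9 → 27 → 81 → 243

Answer: 243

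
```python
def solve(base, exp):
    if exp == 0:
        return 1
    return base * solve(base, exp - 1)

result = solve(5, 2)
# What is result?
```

solve(5, 2) = 5 * 5 = 25

Answer: 25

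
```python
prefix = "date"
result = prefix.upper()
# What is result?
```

Trace:
`prefix = "date"` → prefix = 'date'
`result = prefix.upper()` → result = 'DATE'
So result = 'DATE'

Answer: 'DATE'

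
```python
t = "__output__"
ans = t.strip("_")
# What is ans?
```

Trace:
`t = "__output__"` → t = '__output__'
`ans = t.strip("_")` → ans = 'output'
So ans = 'output'

Answer: 'output'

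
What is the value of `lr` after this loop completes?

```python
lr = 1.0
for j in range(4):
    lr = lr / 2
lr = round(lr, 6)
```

Halving LR 4 times: 1 / 2^4
`lr` takes the values: 1.0 → 0.5 → 0.25 → 0.125 → 0.0625

Answer: 0.0625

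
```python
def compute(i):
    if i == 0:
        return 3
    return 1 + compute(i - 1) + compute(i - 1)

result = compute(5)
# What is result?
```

compute(i) = 1 + 2·compute(i-1), compute(0)=3. Closed form: (3+1)·2^5 - 1 = 127.

Answer: 127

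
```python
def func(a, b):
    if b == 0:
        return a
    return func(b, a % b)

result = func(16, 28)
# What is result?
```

func(16, 28) -> func(28, 16) -> func(16, 12) -> func(12, 4) -> func(4, 0) -> 4

Answer: 4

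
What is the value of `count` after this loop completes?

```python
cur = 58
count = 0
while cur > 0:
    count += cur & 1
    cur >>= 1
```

Count set bits in 58 (binary: 0b111010)
`count` takes the values: 0 → 1 → 2 → 3 → 4

Answer: 4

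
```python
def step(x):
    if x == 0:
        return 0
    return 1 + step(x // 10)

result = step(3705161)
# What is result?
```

Count of digits of 3705161: 7

Answer: 7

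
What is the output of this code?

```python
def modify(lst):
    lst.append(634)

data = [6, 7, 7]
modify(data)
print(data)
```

Key concept: function modifies passed list.
Step by step:
`data = [6, 7, 7]` → data = [6, 7, 7]
`modify(data)` → data = [6, 7, 7, 634]
`print(data)` → prints [6, 7, 7, 634]

Answer: [6, 7, 7, 634]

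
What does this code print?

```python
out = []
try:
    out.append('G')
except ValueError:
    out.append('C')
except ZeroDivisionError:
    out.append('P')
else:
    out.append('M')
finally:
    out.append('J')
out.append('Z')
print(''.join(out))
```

Execution trace: 'G' (try body, no exception) → 'M' (else) → 'J' (finally) → 'Z' (after the try/except). Output: GMJZ

Answer: GMJZ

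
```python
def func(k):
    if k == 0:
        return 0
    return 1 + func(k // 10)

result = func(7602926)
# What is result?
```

Count of digits of 7602926: 7

Answer: 7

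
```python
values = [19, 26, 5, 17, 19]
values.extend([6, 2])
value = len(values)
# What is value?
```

Trace:
`values = [19, 26, 5, 17, 19]` → values = [19, 26, 5, 17, 19]
`values.extend([6, 2])` → values = [19, 26, 5, 17, 19, 6, 2]
`value = len(values)` → value = 7
So value = 7

Answer: 7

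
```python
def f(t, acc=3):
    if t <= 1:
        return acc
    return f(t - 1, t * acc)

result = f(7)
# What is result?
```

Accumulator trace (n, acc): (7, 3) -> (6, 21) -> (5, 126) -> (4, 630) -> (3, 2520) -> (2, 7560) -> (1, 15120) -> return 15120

Answer: 15120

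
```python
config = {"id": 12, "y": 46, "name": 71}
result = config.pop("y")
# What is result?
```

Trace:
`config = {"id": 12, "y": 46, "name": 71}` → config = {'id': 12, 'y': 46, 'name': 71}
`result = config.pop("y")` → config = {'id': 12, 'name': 71}; result = 46
So result = 46

Answer: 46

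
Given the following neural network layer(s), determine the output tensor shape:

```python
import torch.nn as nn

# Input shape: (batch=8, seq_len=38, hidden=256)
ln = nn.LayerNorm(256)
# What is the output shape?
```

Input: (8, 38, 256) -> Output: (8, 38, 256)

Answer: (8, 38, 256)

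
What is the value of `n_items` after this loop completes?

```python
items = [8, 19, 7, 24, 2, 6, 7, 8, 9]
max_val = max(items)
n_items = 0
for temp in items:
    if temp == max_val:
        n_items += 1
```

Count of max value 24 in [8, 19, 7, 24, 2, 6, 7, 8, 9]
`n_items` takes the values: 0 → 1

Answer: 1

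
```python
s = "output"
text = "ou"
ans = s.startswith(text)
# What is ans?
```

Trace:
`s = "output"` → s = 'output'
`text = "ou"` → text = 'ou'
`ans = s.startswith(text)` → ans = True
So ans = True

Answer: True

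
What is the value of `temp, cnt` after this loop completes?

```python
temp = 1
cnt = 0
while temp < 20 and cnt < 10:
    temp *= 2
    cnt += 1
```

Double until >= 20 or 10 iterations
`temp, cnt` takes the values: (1, 0) → (2, 0) → (2, 1) → (4, 1) → (4, 2) → (8, 2) → (8, 3) → (16, 3) → (16, 4) → (32, 4) → (32, 5)

Answer: 32, 5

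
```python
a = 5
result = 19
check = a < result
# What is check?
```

Trace:
`a = 5` → a = 5
`result = 19` → result = 19
`check = a < result` → check = True
So check = True

Answer: True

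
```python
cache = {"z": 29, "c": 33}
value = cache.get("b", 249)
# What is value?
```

Trace:
`cache = {"z": 29, "c": 33}` → cache = {'z': 29, 'c': 33}
`value = cache.get("b", 249)` → value = 249
So value = 249

Answer: 249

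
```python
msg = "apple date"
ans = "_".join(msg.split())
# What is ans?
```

Trace:
`msg = "apple date"` → msg = 'apple date'
`ans = "_".join(msg.split())` → ans = 'apple_date'
So ans = 'apple_date'

Answer: 'apple_date'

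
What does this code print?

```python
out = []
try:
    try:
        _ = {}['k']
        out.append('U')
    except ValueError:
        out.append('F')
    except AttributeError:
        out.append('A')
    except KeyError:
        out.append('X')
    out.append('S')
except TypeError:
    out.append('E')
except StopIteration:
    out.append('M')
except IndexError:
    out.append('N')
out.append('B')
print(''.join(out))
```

Execution trace: 'X' (inner except KeyError) → 'S' (try body, no exception) → 'B' (after the try/except). Output: XSB

Answer: XSB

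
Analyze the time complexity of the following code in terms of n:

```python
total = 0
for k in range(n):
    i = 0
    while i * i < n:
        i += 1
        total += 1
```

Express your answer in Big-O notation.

Each loop level contributes: n × √n. Multiplying the contributions gives O(n√n).

Answer: O(n√n)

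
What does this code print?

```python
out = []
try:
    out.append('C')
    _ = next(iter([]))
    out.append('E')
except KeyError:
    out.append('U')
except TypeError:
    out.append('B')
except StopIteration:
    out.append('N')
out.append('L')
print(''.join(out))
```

Execution trace: 'C' (try body) → 'N' (except StopIteration) → 'L' (after the try/except). Output: CNL

Answer: CNL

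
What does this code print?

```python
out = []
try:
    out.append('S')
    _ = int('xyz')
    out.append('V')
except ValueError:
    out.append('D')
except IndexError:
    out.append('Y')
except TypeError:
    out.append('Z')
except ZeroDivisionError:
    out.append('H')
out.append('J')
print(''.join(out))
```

Execution trace: 'S' (try body) → 'D' (except ValueError) → 'J' (after the try/except). Output: SDJ

Answer: SDJ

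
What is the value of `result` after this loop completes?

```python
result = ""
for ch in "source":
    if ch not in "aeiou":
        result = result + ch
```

Remove vowels from 'source'
`result` takes the values: "" → "s" → "sr" → "src"

Answer: "src"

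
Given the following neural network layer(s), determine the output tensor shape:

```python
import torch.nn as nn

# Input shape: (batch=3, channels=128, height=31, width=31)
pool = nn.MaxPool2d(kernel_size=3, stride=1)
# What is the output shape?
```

Input: (3, 128, 31, 31) -> Output: (3, 128, 29, 29)

Answer: (3, 128, 29, 29)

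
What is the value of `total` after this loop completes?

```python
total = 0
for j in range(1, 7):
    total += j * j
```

Sum of squares 1² to 6² = 91
`total` takes the values: 0 → 1 → 5 → 14 → 30 → 55 → 91

Answer: 91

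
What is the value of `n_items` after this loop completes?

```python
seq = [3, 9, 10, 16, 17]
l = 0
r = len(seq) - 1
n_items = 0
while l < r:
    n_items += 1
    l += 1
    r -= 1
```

Iterations until pointers meet (list length 5)
`n_items` takes the values: 0 → 1 → 2

Answer: 2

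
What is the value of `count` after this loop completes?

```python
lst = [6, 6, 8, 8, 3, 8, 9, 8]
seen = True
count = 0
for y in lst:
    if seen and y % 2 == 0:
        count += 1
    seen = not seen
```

Count even values at even positions
`count` takes the values: 0 → 1 → 2

Answer: 2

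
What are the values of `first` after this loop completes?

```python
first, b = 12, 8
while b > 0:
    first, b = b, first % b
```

GCD of 12 and 8
`first` takes the values: 12 → 8 → 4

Answer: 4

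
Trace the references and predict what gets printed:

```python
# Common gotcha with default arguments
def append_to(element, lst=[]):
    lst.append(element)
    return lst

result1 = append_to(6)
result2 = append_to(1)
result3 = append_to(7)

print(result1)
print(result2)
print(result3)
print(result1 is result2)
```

Key concept: mutable default argument gotcha.
Step by step:
`result1 = append_to(6)` → result1 = [6]
`result2 = append_to(1)` → result1 = [6, 1] (same object as result2); result2 = [6, 1] (same object as result1)
`result3 = append_to(7)` → result1 = [6, 1, 7] (same object as result2, result3); result2 = [6, 1, 7] (same object as result1, result3); result3 = [6, 1, 7] (same object as result1, result2)
`print(result1)` → prints [6, 1, 7]
`print(result2)` → prints [6, 1, 7]
`print(result3)` → prints [6, 1, 7]
`print(result1 is result2)` → prints True

Answer:
[6, 1, 7]
[6, 1, 7]
[6, 1, 7]
True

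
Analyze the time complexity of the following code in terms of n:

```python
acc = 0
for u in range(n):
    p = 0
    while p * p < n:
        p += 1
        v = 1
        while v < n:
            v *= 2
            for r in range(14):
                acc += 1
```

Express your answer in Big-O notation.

Each loop level contributes: n × √n × log n × 1. Multiplying the contributions gives O(n√n log n).

Answer: O(n√n log n)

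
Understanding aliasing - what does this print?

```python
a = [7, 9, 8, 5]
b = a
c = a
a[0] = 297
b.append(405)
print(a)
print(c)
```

Key concept: multiple aliases.
Step by step:
`a = [7, 9, 8, 5]` → a = [7, 9, 8, 5]
`b = a` → b = [7, 9, 8, 5] (same object as a)
`c = a` → c = [7, 9, 8, 5] (same object as a, b)
`a[0] = 297` → a = [297, 9, 8, 5] (same object as b, c); b = [297, 9, 8, 5] (same object as a, c); c = [297, 9, 8, 5] (same object as a, b)
`b.append(405)` → a = [297, 9, 8, 5, 405] (same object as b, c); b = [297, 9, 8, 5, 405] (same object as a, c); c = [297, 9, 8, 5, 405] (same object as a, b)
`print(a)` → prints [297, 9, 8, 5, 405]
`print(c)` → prints [297, 9, 8, 5, 405]

Answer:
[297, 9, 8, 5, 405]
[297, 9, 8, 5, 405]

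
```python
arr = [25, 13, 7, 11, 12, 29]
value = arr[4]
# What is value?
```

Trace:
`arr = [25, 13, 7, 11, 12, 29]` → arr = [25, 13, 7, 11, 12, 29]
`value = arr[4]` → value = 12
So value = 12

Answer: 12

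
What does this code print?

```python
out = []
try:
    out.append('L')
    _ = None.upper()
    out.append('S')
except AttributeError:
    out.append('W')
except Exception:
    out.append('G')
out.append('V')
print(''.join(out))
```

Execution trace: 'L' (try body) → 'W' (except AttributeError) → 'V' (after the try/except). Output: LWV

Answer: LWV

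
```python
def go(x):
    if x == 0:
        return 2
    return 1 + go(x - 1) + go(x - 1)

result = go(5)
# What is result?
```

go(x) = 1 + 2·go(x-1), go(0)=2. Closed form: (2+1)·2^5 - 1 = 95.

Answer: 95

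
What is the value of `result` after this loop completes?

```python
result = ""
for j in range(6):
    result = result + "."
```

Repeat '.' 6 times
`result` takes the values: "" → "." → ".." → "..." → "...." → "....." → "......"

Answer: "......"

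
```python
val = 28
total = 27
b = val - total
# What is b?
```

Trace:
`val = 28` → val = 28
`total = 27` → total = 27
`b = val - total` → b = 1
So b = 1

Answer: 1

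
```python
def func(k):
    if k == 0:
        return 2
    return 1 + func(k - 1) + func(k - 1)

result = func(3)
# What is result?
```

func(k) = 1 + 2·func(k-1), func(0)=2. Closed form: (2+1)·2^3 - 1 = 23.

Answer: 23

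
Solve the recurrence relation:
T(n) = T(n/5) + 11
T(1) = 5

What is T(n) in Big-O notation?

Each step divides n by 5 and adds 11. After log_5(n) steps we reach T(1)=5. So T(n) = 11·log_5(n) + 5 = O(log n).

Answer: O(log n)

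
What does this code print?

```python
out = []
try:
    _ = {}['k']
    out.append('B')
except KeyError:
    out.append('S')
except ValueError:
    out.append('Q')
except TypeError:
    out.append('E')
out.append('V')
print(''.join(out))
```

Execution trace: 'S' (except KeyError) → 'V' (after the try/except). Output: SV

Answer: SV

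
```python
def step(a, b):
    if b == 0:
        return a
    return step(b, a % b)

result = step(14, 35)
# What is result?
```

step(14, 35) -> step(35, 14) -> step(14, 7) -> step(7, 0) -> 7

Answer: 7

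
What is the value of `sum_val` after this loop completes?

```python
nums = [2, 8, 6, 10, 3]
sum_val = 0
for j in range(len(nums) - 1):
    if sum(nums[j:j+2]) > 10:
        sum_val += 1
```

Count windows with sum > 10
`sum_val` takes the values: 0 → 1 → 2 → 3

Answer: 3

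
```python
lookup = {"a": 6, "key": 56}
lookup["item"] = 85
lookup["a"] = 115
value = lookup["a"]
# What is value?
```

Trace:
`lookup = {"a": 6, "key": 56}` → lookup = {'a': 6, 'key': 56}
`lookup["item"] = 85` → lookup = {'a': 6, 'key': 56, 'item': 85}
`lookup["a"] = 115` → lookup = {'a': 115, 'key': 56, 'item': 85}
`value = lookup["a"]` → value = 115
So value = 115

Answer: 115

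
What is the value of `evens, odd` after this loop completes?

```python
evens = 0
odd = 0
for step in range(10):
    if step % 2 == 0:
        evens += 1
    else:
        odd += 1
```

Count evens and odds in range(10)
`evens, odd` takes the values: (0, 0) → (1, 0) → (1, 1) → (2, 1) → (2, 2) → (3, 2) → (3, 3) → (4, 3) → (4, 4) → (5, 4) → (5, 5)

Answer: 5, 5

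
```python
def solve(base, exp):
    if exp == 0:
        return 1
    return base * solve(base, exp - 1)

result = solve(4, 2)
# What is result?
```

solve(4, 2) = 4 * 4 = 16

Answer: 16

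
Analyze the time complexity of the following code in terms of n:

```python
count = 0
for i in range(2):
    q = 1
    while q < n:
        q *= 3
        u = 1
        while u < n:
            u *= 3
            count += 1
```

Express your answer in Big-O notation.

Each loop level contributes: 1 × log n × log n. Multiplying the contributions gives O(log² n).

Answer: O(log² n)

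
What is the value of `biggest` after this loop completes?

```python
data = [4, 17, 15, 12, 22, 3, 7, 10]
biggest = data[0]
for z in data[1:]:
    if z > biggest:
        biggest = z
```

Maximum of [4, 17, 15, 12, 22, 3, 7, 10]
`biggest` takes the values: 4 → 17 → 22

Answer: 22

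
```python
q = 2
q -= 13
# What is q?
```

Trace:
`q = 2` → q = 2
`q -= 13` → q = -11
So q = -11

Answer: -11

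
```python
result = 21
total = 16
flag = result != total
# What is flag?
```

Trace:
`result = 21` → result = 21
`total = 16` → total = 16
`flag = result != total` → flag = True
So flag = True

Answer: True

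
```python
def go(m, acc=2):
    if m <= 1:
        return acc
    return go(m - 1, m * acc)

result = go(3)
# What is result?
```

Accumulator trace (n, acc): (3, 2) -> (2, 6) -> (1, 12) -> return 12

Answer: 12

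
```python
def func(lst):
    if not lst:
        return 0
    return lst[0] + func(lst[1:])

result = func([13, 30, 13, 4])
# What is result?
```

13 + 30 + 13 + 4 + 0 = 60

Answer: 60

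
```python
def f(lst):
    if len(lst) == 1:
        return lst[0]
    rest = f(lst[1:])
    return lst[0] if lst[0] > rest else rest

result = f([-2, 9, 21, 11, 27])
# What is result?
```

Recursive max over [-2, 9, 21, 11, 27] = 27

Answer: 27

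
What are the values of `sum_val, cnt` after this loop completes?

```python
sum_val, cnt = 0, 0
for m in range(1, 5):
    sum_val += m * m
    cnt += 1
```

Sum of squares and count
`sum_val, cnt` takes the values: (0, 0) → (1, 0) → (1, 1) → (5, 1) → (5, 2) → (14, 2) → (14, 3) → (30, 3) → (30, 4)

Answer: 30, 4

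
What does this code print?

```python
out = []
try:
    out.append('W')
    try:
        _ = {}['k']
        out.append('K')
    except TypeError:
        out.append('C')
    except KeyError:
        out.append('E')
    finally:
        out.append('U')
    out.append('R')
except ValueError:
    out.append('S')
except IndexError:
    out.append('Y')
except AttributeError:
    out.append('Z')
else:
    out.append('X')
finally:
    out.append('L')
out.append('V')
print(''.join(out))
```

Execution trace: 'W' (try body) → 'E' (inner except KeyError) → 'U' (inner finally) → 'R' (try body, no exception) → 'X' (else) → 'L' (finally) → 'V' (after the try/except). Output: WEURXLV

Answer: WEURXLV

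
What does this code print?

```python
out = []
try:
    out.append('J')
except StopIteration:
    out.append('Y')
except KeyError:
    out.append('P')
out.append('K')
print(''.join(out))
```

Execution trace: 'J' (try body, no exception) → 'K' (after the try/except). Output: JK

Answer: JK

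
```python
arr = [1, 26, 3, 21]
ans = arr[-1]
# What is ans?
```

Trace:
`arr = [1, 26, 3, 21]` → arr = [1, 26, 3, 21]
`ans = arr[-1]` → ans = 21
So ans = 21

Answer: 21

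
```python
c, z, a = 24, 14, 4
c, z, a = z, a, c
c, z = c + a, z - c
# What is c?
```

Trace:
`c, z, a = 24, 14, 4` → c = 24; z = 14; a = 4
`c, z, a = z, a, c` → c = 14; z = 4; a = 24
`c, z = c + a, z - c` → c = 38; z = -10
So c = 38

Answer: 38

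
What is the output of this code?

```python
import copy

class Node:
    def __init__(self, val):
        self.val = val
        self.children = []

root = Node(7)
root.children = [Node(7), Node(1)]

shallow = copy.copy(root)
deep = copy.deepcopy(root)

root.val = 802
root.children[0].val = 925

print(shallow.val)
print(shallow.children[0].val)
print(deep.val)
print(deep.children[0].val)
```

Key concept: deep copy with custom objects.
Step by step:
`root = Node(7)` → root = Node(val=7, children=[])
`root.children = [Node(7), Node(1)]` → root = Node(val=7, children=[Node(val=7, children=[]), Node(val=1, children=[])])
`shallow = copy.copy(root)` → shallow = Node(val=7, children=[Node(val=7, children=[]), Node(val=1, children=[])])
`deep = copy.deepcopy(root)` → deep = Node(val=7, children=[Node(val=7, children=[]), Node(val=1, children=[])])
`root.val = 802` → root = Node(val=802, children=[Node(val=7, children=[]), Node(val=1, children=[])])
`root.children[0].val = 925` → root = Node(val=802, children=[Node(val=925, children=[]), Node(val=1, children=[])]); shallow = Node(val=7, children=[Node(val=925, children=[]), Node(val=1, children=[])])
`print(shallow.val)` → prints 7
`print(shallow.children[0].val)` → prints 925
`print(deep.val)` → prints 7
`print(deep.children[0].val)` → prints 7

Answer:
7
925
7
7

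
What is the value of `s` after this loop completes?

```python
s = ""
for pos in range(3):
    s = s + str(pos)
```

Concatenate digits 0 to 2
`s` takes the values: "" → "0" → "01" → "012"

Answer: "012"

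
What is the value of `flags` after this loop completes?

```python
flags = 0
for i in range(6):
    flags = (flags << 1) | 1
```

Build 6 consecutive 1-bits: 0b111111
`flags` takes the values: 0 → 1 → 3 → 7 → 15 → 31 → 63

Answer: 63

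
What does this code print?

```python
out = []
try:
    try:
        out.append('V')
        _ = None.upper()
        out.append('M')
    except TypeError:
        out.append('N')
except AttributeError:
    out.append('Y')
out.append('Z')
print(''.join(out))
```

Execution trace: 'V' (try body) → 'Y' (outer except AttributeError) → 'Z' (after the try/except). Output: VYZ

Answer: VYZ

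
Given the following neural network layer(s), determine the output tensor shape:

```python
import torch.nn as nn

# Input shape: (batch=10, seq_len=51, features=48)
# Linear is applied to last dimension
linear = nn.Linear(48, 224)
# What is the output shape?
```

Input: (10, 51, 48) -> Output: (10, 51, 224)

Answer: (10, 51, 224)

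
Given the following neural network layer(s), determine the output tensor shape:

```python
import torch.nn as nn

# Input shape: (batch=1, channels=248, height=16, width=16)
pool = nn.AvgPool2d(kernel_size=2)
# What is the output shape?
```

Input: (1, 248, 16, 16) -> Output: (1, 248, 8, 8)

Answer: (1, 248, 8, 8)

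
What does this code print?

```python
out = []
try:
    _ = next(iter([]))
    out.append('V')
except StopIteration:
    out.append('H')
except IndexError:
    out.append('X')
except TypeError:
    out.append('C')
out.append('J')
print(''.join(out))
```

Execution trace: 'H' (except StopIteration) → 'J' (after the try/except). Output: HJ

Answer: HJ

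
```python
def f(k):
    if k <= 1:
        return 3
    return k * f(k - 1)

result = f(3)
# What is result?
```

f(3) = 3 * 2 * 3 = 18

Answer: 18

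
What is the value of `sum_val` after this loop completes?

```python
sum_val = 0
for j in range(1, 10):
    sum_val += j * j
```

Sum of squares 1² to 9² = 285
`sum_val` takes the values: 0 → 1 → 5 → 14 → 30 → 55 → 91 → 140 → 204 → 285

Answer: 285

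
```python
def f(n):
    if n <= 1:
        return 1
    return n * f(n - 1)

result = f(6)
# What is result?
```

f(6) = 6 * 5 * 4 * 3 * 2 * 1 = 720

Answer: 720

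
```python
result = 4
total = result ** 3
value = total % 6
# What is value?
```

Trace:
`result = 4` → result = 4
`total = result ** 3` → total = 64
`value = total % 6` → value = 4
So value = 4

Answer: 4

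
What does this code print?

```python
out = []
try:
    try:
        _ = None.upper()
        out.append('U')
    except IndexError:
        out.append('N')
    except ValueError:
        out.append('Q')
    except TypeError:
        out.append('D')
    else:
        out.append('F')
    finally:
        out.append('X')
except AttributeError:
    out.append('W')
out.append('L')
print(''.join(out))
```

Execution trace: 'X' (finally) → 'W' (outer except AttributeError) → 'L' (after the try/except). Output: XWL

Answer: XWL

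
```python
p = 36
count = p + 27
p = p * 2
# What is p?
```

Trace:
`p = 36` → p = 36
`count = p + 27` → count = 63
`p = p * 2` → p = 72
So p = 72

Answer: 72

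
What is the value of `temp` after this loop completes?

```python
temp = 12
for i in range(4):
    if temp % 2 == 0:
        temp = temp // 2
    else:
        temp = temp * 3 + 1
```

Collatz-style transformation from 12
`temp` takes the values: 12 → 6 → 3 → 10 → 5

Answer: 5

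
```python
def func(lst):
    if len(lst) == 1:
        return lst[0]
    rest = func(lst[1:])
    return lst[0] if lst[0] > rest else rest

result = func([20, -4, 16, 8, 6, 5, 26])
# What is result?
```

Recursive max over [20, -4, 16, 8, 6, 5, 26] = 26

Answer: 26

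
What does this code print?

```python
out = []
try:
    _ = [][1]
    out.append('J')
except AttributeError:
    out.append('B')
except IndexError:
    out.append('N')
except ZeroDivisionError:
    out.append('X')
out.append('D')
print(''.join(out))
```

Execution trace: 'N' (except IndexError) → 'D' (after the try/except). Output: ND

Answer: ND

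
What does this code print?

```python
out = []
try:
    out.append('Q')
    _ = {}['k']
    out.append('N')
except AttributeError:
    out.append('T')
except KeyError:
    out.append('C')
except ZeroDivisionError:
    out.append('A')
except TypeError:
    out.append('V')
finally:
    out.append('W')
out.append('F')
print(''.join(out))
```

Execution trace: 'Q' (try body) → 'C' (except KeyError) → 'W' (finally) → 'F' (after the try/except). Output: QCWF

Answer: QCWF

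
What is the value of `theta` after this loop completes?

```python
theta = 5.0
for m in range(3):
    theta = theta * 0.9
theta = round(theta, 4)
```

Exponential decay: 5.0 * 0.9^3
`theta` takes the values: 5.0 → 4.5 → 4.05 → 3.645

Answer: 3.645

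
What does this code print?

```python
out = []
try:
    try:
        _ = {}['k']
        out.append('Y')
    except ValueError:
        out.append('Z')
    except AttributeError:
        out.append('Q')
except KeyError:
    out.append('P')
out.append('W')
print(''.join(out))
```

Execution trace: 'P' (outer except KeyError) → 'W' (after the try/except). Output: PW

Answer: PW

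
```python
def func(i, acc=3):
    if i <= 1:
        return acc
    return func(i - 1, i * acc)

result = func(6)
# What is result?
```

Accumulator trace (n, acc): (6, 3) -> (5, 18) -> (4, 90) -> (3, 360) -> (2, 1080) -> (1, 2160) -> return 2160

Answer: 2160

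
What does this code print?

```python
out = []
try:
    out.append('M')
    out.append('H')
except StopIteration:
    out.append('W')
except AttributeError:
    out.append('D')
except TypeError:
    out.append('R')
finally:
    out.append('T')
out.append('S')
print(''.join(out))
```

Execution trace: 'M' (try body) → 'H' (try body, no exception) → 'T' (finally) → 'S' (after the try/except). Output: MHTS

Answer: MHTS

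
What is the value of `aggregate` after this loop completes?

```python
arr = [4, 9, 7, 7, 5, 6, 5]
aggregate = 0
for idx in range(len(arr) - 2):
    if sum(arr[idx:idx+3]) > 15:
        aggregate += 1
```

Count windows with sum > 15
`aggregate` takes the values: 0 → 1 → 2 → 3 → 4 → 5

Answer: 5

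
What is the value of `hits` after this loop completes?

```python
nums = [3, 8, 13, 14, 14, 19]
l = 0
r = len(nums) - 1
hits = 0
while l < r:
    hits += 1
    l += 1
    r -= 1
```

Iterations until pointers meet (list length 6)
`hits` takes the values: 0 → 1 → 2 → 3

Answer: 3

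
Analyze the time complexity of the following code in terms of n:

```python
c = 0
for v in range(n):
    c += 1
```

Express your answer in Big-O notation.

Each loop level contributes: n. Multiplying the contributions gives O(n).

Answer: O(n)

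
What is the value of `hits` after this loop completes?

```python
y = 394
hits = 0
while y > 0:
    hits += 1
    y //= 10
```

Count digits by repeated division by 10
`hits` takes the values: 0 → 1 → 2 → 3

Answer: 3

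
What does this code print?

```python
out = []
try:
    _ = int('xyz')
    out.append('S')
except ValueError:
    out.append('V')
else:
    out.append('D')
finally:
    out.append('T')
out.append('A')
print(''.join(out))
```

Execution trace: 'V' (except ValueError) → 'T' (finally) → 'A' (after the try/except). Output: VTA

Answer: VTA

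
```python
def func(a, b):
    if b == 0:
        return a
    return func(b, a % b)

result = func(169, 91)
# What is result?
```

func(169, 91) -> func(91, 78) -> func(78, 13) -> func(13, 0) -> 13

Answer: 13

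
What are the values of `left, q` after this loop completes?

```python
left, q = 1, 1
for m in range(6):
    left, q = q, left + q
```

Fibonacci: after 6 iterations
`left, q` takes the values: (1, 1) → (1, 2) → (2, 3) → (3, 5) → (5, 8) → (8, 13) → (13, 21)

Answer: 13, 21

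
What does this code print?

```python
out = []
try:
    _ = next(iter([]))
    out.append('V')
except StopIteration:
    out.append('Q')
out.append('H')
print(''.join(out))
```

Execution trace: 'Q' (except StopIteration) → 'H' (after the try/except). Output: QH

Answer: QH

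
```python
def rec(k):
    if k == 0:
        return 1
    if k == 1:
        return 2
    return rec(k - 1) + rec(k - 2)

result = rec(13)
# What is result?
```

Build up from base cases: rec(0)=1, rec(1)=2, rec(2)=3, rec(3)=5, rec(4)=8, rec(5)=13, rec(6)=21, ..., rec(13)=610

Answer: 610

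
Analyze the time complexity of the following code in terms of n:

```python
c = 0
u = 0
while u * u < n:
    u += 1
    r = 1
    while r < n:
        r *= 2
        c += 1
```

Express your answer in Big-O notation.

Each loop level contributes: √n × log n. Multiplying the contributions gives O(√n log n).

Answer: O(√n log n)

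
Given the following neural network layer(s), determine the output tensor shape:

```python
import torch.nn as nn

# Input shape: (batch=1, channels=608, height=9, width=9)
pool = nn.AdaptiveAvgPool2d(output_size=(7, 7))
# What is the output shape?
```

Input: (1, 608, 9, 9) -> Output: (1, 608, 7, 7)

Answer: (1, 608, 7, 7)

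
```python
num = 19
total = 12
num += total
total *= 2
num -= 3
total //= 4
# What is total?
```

Trace:
`num = 19` → num = 19
`total = 12` → total = 12
`num += total` → num = 31
`total *= 2` → total = 24
`num -= 3` → num = 28
`total //= 4` → total = 6
So total = 6

Answer: 6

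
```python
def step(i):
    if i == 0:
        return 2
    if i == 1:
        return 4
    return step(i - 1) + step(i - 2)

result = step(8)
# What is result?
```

Build up from base cases: step(0)=2, step(1)=4, step(2)=6, step(3)=10, step(4)=16, step(5)=26, step(6)=42, ..., step(8)=110

Answer: 110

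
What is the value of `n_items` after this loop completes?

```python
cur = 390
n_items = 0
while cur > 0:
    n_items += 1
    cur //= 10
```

Count digits by repeated division by 10
`n_items` takes the values: 0 → 1 → 2 → 3

Answer: 3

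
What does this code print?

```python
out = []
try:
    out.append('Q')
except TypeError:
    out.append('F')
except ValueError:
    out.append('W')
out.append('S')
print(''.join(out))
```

Execution trace: 'Q' (try body, no exception) → 'S' (after the try/except). Output: QS

Answer: QS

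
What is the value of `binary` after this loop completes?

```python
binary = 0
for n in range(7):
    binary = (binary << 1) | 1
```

Build 7 consecutive 1-bits: 0b1111111
`binary` takes the values: 0 → 1 → 3 → 7 → 15 → 31 → 63 → 127

Answer: 127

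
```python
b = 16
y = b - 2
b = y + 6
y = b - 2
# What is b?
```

Trace:
`b = 16` → b = 16
`y = b - 2` → y = 14
`b = y + 6` → b = 20
`y = b - 2` → y = 18
So b = 20

Answer: 20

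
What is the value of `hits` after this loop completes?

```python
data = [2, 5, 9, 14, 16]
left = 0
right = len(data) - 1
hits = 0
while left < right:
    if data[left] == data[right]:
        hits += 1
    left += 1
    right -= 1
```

Count matching pairs from ends
`hits` takes the values: 0

Answer: 0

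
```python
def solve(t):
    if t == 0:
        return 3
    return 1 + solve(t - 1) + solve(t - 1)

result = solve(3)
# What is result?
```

solve(t) = 1 + 2·solve(t-1), solve(0)=3. Closed form: (3+1)·2^3 - 1 = 31.

Answer: 31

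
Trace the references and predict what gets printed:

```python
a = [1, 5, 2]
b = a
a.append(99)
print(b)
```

Key concept: basic list aliasing.
Step by step:
`a = [1, 5, 2]` → a = [1, 5, 2]
`b = a` → b = [1, 5, 2] (same object as a)
`a.append(99)` → a = [1, 5, 2, 99] (same object as b); b = [1, 5, 2, 99] (same object as a)
`print(b)` → prints [1, 5, 2, 99]

Answer: [1, 5, 2, 99]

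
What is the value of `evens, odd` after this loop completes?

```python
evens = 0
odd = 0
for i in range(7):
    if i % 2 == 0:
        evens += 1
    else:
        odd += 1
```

Count evens and odds in range(7)
`evens, odd` takes the values: (0, 0) → (1, 0) → (1, 1) → (2, 1) → (2, 2) → (3, 2) → (3, 3) → (4, 3)

Answer: 4, 3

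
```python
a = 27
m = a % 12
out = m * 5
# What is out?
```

Trace:
`a = 27` → a = 27
`m = a % 12` → m = 3
`out = m * 5` → out = 15
So out = 15

Answer: 15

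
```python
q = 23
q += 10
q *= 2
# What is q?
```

Trace:
`q = 23` → q = 23
`q += 10` → q = 33
`q *= 2` → q = 66
So q = 66

Answer: 66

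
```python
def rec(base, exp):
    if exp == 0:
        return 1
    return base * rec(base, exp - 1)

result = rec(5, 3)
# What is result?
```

rec(5, 3) = 5 * 5 * 5 = 125

Answer: 125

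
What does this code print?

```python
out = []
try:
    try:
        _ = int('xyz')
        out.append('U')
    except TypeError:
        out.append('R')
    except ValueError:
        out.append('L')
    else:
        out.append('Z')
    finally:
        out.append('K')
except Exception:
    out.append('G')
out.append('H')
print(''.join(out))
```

Execution trace: 'L' (inner except ValueError) → 'K' (inner finally) → 'H' (after the try/except). Output: LKH

Answer: LKH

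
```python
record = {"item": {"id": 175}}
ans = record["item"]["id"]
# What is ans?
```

Trace:
`record = {"item": {"id": 175}}` → record = {'item': {'id': 175}}
`ans = record["item"]["id"]` → ans = 175
So ans = 175

Answer: 175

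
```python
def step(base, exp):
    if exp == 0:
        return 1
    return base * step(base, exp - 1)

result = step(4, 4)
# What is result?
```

step(4, 4) = 4 * 4 * 4 * 4 = 256

Answer: 256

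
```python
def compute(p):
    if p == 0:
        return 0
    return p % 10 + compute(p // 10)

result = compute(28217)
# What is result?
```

Sum of digits of 28217: 7 + 1 + 2 + 8 + 2 = 20

Answer: 20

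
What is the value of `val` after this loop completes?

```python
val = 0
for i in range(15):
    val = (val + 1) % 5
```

Increment mod 5, 15 times = 0
`val` takes the values: 0 → 1 → 2 → 3 → 4 → 0 → 1 → 2 → 3 → 4 → 0 → 1 → 2 → 3 → 4 → 0

Answer: 0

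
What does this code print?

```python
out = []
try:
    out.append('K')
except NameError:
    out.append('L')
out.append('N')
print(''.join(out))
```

Execution trace: 'K' (try body, no exception) → 'N' (after the try/except). Output: KN

Answer: KN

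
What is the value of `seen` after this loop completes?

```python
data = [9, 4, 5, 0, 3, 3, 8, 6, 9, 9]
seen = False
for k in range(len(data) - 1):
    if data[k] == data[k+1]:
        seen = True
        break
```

Check consecutive duplicates in [9, 4, 5, 0, 3, 3, 8, 6, 9, 9]
`seen` takes the values: False → True

Answer: True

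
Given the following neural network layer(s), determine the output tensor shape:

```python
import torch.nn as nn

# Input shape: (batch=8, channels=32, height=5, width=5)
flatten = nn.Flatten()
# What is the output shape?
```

Input: (8, 32, 5, 5) -> Output: (8, 800)

Answer: (8, 800)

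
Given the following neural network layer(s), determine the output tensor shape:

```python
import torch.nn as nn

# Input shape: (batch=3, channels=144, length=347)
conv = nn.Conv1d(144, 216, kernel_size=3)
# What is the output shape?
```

Input: (3, 144, 347) -> Output: (3, 216, 345)

Answer: (3, 216, 345)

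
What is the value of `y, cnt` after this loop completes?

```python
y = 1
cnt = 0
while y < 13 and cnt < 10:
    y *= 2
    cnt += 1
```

Double until >= 13 or 10 iterations
`y, cnt` takes the values: (1, 0) → (2, 0) → (2, 1) → (4, 1) → (4, 2) → (8, 2) → (8, 3) → (16, 3) → (16, 4)

Answer: 16, 4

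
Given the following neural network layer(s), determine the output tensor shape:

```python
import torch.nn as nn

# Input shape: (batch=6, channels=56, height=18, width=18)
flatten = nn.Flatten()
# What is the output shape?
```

Input: (6, 56, 18, 18) -> Output: (6, 18144)

Answer: (6, 18144)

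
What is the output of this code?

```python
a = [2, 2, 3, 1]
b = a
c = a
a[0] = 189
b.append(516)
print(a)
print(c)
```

Key concept: multiple aliases.
Step by step:
`a = [2, 2, 3, 1]` → a = [2, 2, 3, 1]
`b = a` → b = [2, 2, 3, 1] (same object as a)
`c = a` → c = [2, 2, 3, 1] (same object as a, b)
`a[0] = 189` → a = [189, 2, 3, 1] (same object as b, c); b = [189, 2, 3, 1] (same object as a, c); c = [189, 2, 3, 1] (same object as a, b)
`b.append(516)` → a = [189, 2, 3, 1, 516] (same object as b, c); b = [189, 2, 3, 1, 516] (same object as a, c); c = [189, 2, 3, 1, 516] (same object as a, b)
`print(a)` → prints [189, 2, 3, 1, 516]
`print(c)` → prints [189, 2, 3, 1, 516]

Answer:
[189, 2, 3, 1, 516]
[189, 2, 3, 1, 516]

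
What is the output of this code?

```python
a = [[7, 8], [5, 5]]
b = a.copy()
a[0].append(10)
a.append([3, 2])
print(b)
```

Key concept: shallow copy with nested lists.
Step by step:
`a = [[7, 8], [5, 5]]` → a = [[7, 8], [5, 5]]
`b = a.copy()` → b = [[7, 8], [5, 5]]
`a[0].append(10)` → a = [[7, 8, 10], [5, 5]]; b = [[7, 8, 10], [5, 5]]
`a.append([3, 2])` → a = [[7, 8, 10], [5, 5], [3, 2]]
`print(b)` → prints [[7, 8, 10], [5, 5]]

Answer: [[7, 8, 10], [5, 5]]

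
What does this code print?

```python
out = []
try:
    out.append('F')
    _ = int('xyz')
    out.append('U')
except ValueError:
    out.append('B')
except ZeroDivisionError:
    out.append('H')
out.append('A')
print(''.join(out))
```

Execution trace: 'F' (try body) → 'B' (except ValueError) → 'A' (after the try/except). Output: FBA

Answer: FBA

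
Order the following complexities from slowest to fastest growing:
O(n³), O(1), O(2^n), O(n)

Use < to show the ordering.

Ordered by growth rate: O(1) < O(n) < O(n³) < O(2^n)

Answer: O(1) < O(n) < O(n³) < O(2^n)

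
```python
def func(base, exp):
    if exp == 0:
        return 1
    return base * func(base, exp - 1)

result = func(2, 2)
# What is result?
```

func(2, 2) = 2 * 2 = 4

Answer: 4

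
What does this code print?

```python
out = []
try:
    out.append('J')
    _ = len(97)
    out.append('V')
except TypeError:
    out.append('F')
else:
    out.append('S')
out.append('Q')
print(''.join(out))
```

Execution trace: 'J' (try body) → 'F' (except TypeError) → 'Q' (after the try/except). Output: JFQ

Answer: JFQ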